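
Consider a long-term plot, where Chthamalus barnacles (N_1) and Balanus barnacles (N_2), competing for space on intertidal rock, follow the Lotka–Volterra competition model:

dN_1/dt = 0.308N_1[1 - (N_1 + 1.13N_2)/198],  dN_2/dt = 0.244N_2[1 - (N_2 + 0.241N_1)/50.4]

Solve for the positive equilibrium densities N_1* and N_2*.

N_1* ≈ 194, N_2* ≈ 3.69

Setting both brackets to zero gives the nullclines N_1 + 1.13N_2 = 198 and 0.241N_1 + N_2 = 50.4.
Substituting N_2 = 50.4 - 0.241N_1 into the first: N_1(1 - 1.13·0.241) = 198 - 1.13·50.4.
So N_1* = 141/0.728 = 194, and then N_2* = 50.4 - 0.241·194 = 3.69.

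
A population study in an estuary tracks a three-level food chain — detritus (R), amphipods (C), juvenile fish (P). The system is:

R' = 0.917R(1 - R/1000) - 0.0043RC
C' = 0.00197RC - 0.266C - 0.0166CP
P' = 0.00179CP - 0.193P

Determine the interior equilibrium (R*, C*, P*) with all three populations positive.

From dP/dt = 0: 0.00179C* = 0.193, so C* = 108.
From dR/dt = 0: 0.917(1 - R*/1000) = 0.0043·108, giving R* = 1000·(1 - 0.506) = 494.
From dC/dt = 0: 0.00197·494 - 0.266 = 0.0166P*, so P* = 0.708/0.0166 = 42.6.

R* ≈ 494, C* ≈ 108, P* ≈ 42.6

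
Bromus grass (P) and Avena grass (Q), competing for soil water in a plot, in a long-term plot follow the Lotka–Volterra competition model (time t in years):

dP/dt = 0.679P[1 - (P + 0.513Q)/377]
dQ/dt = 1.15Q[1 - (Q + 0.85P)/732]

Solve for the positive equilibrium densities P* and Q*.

Setting both brackets to zero gives the nullclines P + 0.513Q = 377 and 0.85P + Q = 732.
Substituting Q = 732 - 0.85P into the first: P(1 - 0.513·0.85) = 377 - 0.513·732.
So P* = 1.48/0.564 = 2.63, and then Q* = 732 - 0.85·2.63 = 730.

P* ≈ 2.63, Q* ≈ 730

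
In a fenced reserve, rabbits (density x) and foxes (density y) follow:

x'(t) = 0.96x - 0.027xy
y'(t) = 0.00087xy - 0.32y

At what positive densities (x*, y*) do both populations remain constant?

x* ≈ 368, y* ≈ 35.6

Set dy/dt = 0 with y > 0: 0.00087x - 0.32 = 0, so x* = 0.32/0.00087 = 368.
Set dx/dt = 0 with x > 0: 0.96 - 0.027y = 0, so y* = 0.96/0.027 = 35.6.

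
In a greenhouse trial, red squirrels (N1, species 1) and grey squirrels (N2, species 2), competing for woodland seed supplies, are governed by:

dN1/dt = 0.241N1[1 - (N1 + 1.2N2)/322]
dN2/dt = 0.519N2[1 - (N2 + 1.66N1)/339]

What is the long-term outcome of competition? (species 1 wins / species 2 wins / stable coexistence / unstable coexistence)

Compare the nullcline intercepts: K1/α12 = 322/1.2 = 268 < K2 = 339; K2/α21 = 339/1.66 = 204 < K1 = 322.
Since both are reversed, neither can invade when rare; the interior point is a saddle.

unstable coexistence (outcome depends on initial conditions)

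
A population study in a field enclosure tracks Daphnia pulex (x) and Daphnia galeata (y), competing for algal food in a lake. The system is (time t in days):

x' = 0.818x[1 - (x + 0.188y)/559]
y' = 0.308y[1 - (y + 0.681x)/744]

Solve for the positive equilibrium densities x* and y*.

Setting both brackets to zero gives the nullclines x + 0.188y = 559 and 0.681x + y = 744.
Substituting y = 744 - 0.681x into the first: x(1 - 0.188·0.681) = 559 - 0.188·744.
So x* = 419/0.872 = 481, and then y* = 744 - 0.681·481 = 417.

x* ≈ 481, y* ≈ 417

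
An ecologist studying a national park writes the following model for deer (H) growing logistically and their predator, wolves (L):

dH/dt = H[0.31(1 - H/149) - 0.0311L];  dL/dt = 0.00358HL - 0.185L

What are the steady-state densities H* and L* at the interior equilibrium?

From dL/dt = 0 with L > 0: 0.00358H* = 0.185, so H* = 51.7.
Substitute into dH/dt = 0: 0.31(1 - 51.7/149) = 0.0311L*.
The bracket is 0.653, giving L* = 0.202/0.0311 = 6.51.

H* ≈ 51.7, L* ≈ 6.51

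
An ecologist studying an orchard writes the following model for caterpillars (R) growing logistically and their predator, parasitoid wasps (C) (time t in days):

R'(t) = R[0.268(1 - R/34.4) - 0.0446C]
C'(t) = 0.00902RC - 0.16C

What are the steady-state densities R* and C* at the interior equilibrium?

From dC/dt = 0 with C > 0: 0.00902R* = 0.16, so R* = 17.7.
Substitute into dR/dt = 0: 0.268(1 - 17.7/34.4) = 0.0446C*.
The bracket is 0.484, giving C* = 0.13/0.0446 = 2.91.

R* ≈ 17.7, C* ≈ 2.91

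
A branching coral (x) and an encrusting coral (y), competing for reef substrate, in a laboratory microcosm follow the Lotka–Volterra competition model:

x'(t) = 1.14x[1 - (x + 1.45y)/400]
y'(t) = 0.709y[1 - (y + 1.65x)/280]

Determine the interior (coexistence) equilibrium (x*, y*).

x* ≈ 4.31, y* ≈ 273

Setting both brackets to zero gives the nullclines x + 1.45y = 400 and 1.65x + y = 280.
Substituting y = 280 - 1.65x into the first: x(1 - 1.45·1.65) = 400 - 1.45·280.
So x* = -6/-1.39 = 4.31, and then y* = 280 - 1.65·4.31 = 273.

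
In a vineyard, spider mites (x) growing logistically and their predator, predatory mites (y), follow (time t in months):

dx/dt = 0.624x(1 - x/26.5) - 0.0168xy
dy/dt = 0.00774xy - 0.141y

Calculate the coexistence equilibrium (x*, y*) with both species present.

From dy/dt = 0 with y > 0: 0.00774x* = 0.141, so x* = 18.2.
Substitute into dx/dt = 0: 0.624(1 - 18.2/26.5) = 0.0168y*.
The bracket is 0.313, giving y* = 0.195/0.0168 = 11.6.

x* ≈ 18.2, y* ≈ 11.6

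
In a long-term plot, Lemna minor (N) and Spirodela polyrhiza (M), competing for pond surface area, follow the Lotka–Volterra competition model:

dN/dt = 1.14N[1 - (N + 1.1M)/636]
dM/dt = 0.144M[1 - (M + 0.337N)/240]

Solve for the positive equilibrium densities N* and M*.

N* ≈ 591, M* ≈ 40.8

Setting both brackets to zero gives the nullclines N + 1.1M = 636 and 0.337N + M = 240.
Substituting M = 240 - 0.337N into the first: N(1 - 1.1·0.337) = 636 - 1.1·240.
So N* = 372/0.629 = 591, and then M* = 240 - 0.337·591 = 40.8.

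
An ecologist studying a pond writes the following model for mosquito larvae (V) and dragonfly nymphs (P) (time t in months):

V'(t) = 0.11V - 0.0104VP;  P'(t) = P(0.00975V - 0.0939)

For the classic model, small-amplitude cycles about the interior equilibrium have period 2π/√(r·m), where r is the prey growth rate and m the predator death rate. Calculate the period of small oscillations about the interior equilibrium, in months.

T ≈ 61.8 months

Here r = 0.11 and m = 0.0939, so r·m = 0.0103.
ω = √0.0103 = 0.102 per month, hence T = 2π/ω ≈ 61.8 months.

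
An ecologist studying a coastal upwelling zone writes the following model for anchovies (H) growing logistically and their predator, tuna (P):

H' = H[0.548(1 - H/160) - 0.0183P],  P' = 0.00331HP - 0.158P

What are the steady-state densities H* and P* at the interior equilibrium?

From dP/dt = 0 with P > 0: 0.00331H* = 0.158, so H* = 47.7.
Substitute into dH/dt = 0: 0.548(1 - 47.7/160) = 0.0183P*.
The bracket is 0.702, giving P* = 0.385/0.0183 = 21.

H* ≈ 47.7, P* ≈ 21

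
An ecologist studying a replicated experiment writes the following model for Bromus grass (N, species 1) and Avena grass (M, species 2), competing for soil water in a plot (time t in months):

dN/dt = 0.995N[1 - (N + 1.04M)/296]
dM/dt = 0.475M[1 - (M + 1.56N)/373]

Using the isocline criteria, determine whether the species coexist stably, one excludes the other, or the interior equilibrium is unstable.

Compare the nullcline intercepts: K1/α12 = 296/1.04 = 285 < K2 = 373; K2/α21 = 373/1.56 = 239 < K1 = 296.
Since both are reversed, neither can invade when rare; the interior point is a saddle.

unstable coexistence (outcome depends on initial conditions)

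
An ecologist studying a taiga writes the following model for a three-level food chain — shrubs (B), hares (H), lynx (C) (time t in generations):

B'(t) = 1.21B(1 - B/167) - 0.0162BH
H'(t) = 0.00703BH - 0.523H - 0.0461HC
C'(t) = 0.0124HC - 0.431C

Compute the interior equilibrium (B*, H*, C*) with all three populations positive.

From dC/dt = 0: 0.0124H* = 0.431, so H* = 34.8.
From dB/dt = 0: 1.21(1 - B*/167) = 0.0162·34.8, giving B* = 167·(1 - 0.465) = 89.3.
From dH/dt = 0: 0.00703·89.3 - 0.523 = 0.0461C*, so C* = 0.105/0.0461 = 2.27.

B* ≈ 89.3, H* ≈ 34.8, C* ≈ 2.27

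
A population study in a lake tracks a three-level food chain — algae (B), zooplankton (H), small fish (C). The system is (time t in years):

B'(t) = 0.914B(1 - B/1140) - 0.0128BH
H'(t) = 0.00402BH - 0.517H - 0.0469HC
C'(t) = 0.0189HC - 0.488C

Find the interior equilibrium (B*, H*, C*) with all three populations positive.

B* ≈ 728, H* ≈ 25.8, C* ≈ 51.4

From dC/dt = 0: 0.0189H* = 0.488, so H* = 25.8.
From dB/dt = 0: 0.914(1 - B*/1140) = 0.0128·25.8, giving B* = 1140·(1 - 0.362) = 728.
From dH/dt = 0: 0.00402·728 - 0.517 = 0.0469C*, so C* = 2.41/0.0469 = 51.4.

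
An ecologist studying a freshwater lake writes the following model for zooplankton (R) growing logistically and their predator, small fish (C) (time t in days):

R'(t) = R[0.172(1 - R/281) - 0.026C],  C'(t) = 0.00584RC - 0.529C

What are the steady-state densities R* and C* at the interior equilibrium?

R* ≈ 90.6, C* ≈ 4.48

From dC/dt = 0 with C > 0: 0.00584R* = 0.529, so R* = 90.6.
Substitute into dR/dt = 0: 0.172(1 - 90.6/281) = 0.026C*.
The bracket is 0.678, giving C* = 0.117/0.026 = 4.48.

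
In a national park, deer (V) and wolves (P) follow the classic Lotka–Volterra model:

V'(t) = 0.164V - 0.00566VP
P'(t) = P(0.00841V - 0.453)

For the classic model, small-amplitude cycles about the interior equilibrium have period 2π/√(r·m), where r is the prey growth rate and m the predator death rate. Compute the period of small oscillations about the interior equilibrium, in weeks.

Here r = 0.164 and m = 0.453, so r·m = 0.0743.
ω = √0.0743 = 0.273 per week, hence T = 2π/ω ≈ 23.1 weeks.

T ≈ 23.1 weeks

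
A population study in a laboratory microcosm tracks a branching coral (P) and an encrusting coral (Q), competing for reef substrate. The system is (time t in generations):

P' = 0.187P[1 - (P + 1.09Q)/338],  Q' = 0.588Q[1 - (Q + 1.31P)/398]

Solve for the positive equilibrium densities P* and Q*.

Setting both brackets to zero gives the nullclines P + 1.09Q = 338 and 1.31P + Q = 398.
Substituting Q = 398 - 1.31P into the first: P(1 - 1.09·1.31) = 338 - 1.09·398.
So P* = -95.8/-0.428 = 224, and then Q* = 398 - 1.31·224 = 105.

P* ≈ 224, Q* ≈ 105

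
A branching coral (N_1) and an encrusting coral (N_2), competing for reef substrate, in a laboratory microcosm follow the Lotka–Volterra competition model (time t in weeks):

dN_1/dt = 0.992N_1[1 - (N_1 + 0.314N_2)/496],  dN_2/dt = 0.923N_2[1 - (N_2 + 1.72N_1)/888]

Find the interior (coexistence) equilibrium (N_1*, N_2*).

N_1* ≈ 472, N_2* ≈ 75.8

Setting both brackets to zero gives the nullclines N_1 + 0.314N_2 = 496 and 1.72N_1 + N_2 = 888.
Substituting N_2 = 888 - 1.72N_1 into the first: N_1(1 - 0.314·1.72) = 496 - 0.314·888.
So N_1* = 217/0.46 = 472, and then N_2* = 888 - 1.72·472 = 75.8.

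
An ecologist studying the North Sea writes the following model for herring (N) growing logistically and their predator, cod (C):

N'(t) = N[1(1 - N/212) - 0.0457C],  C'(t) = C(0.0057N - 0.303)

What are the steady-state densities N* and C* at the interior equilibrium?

N* ≈ 53.2, C* ≈ 16.4

From dC/dt = 0 with C > 0: 0.0057N* = 0.303, so N* = 53.2.
Substitute into dN/dt = 0: 1(1 - 53.2/212) = 0.0457C*.
The bracket is 0.749, giving C* = 0.749/0.0457 = 16.4.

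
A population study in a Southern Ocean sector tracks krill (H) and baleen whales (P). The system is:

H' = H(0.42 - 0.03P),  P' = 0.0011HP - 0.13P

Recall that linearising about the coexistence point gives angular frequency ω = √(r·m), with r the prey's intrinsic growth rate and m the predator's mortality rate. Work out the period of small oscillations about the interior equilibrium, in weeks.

Here r = 0.42 and m = 0.13, so r·m = 0.0546.
ω = √0.0546 = 0.234 per week, hence T = 2π/ω ≈ 26.9 weeks.

T ≈ 26.9 weeks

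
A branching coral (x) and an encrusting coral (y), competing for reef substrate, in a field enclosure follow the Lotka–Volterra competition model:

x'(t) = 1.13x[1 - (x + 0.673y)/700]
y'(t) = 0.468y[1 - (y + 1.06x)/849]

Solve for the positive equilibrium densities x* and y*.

Setting both brackets to zero gives the nullclines x + 0.673y = 700 and 1.06x + y = 849.
Substituting y = 849 - 1.06x into the first: x(1 - 0.673·1.06) = 700 - 0.673·849.
So x* = 129/0.287 = 449, and then y* = 849 - 1.06·449 = 373.

x* ≈ 449, y* ≈ 373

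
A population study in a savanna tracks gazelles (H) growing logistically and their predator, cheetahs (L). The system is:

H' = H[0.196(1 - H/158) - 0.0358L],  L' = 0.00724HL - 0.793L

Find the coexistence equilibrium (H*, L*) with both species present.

From dL/dt = 0 with L > 0: 0.00724H* = 0.793, so H* = 110.
Substitute into dH/dt = 0: 0.196(1 - 110/158) = 0.0358L*.
The bracket is 0.307, giving L* = 0.0601/0.0358 = 1.68.

H* ≈ 110, L* ≈ 1.68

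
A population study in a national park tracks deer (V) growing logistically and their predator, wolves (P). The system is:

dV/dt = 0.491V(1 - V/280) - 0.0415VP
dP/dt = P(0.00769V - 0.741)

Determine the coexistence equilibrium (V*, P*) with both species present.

V* ≈ 96.4, P* ≈ 7.76

From dP/dt = 0 with P > 0: 0.00769V* = 0.741, so V* = 96.4.
Substitute into dV/dt = 0: 0.491(1 - 96.4/280) = 0.0415P*.
The bracket is 0.656, giving P* = 0.322/0.0415 = 7.76.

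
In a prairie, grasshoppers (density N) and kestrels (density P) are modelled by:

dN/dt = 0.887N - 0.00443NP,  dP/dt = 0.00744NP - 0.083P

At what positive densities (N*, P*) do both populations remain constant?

Set dP/dt = 0 with P > 0: 0.00744N - 0.083 = 0, so N* = 0.083/0.00744 = 11.2.
Set dN/dt = 0 with N > 0: 0.887 - 0.00443P = 0, so P* = 0.887/0.00443 = 200.

N* ≈ 11.2, P* ≈ 200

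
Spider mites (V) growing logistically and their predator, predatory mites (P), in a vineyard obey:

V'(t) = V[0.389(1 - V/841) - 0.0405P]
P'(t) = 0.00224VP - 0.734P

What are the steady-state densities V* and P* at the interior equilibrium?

V* ≈ 328, P* ≈ 5.86

From dP/dt = 0 with P > 0: 0.00224V* = 0.734, so V* = 328.
Substitute into dV/dt = 0: 0.389(1 - 328/841) = 0.0405P*.
The bracket is 0.61, giving P* = 0.237/0.0405 = 5.86.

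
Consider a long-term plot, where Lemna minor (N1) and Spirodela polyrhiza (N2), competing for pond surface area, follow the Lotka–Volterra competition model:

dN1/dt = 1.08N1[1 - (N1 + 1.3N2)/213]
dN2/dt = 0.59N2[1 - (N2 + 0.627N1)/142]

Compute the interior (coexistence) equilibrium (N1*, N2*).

N1* ≈ 154, N2* ≈ 45.7

Setting both brackets to zero gives the nullclines N1 + 1.3N2 = 213 and 0.627N1 + N2 = 142.
Substituting N2 = 142 - 0.627N1 into the first: N1(1 - 1.3·0.627) = 213 - 1.3·142.
So N1* = 28.4/0.185 = 154, and then N2* = 142 - 0.627·154 = 45.7.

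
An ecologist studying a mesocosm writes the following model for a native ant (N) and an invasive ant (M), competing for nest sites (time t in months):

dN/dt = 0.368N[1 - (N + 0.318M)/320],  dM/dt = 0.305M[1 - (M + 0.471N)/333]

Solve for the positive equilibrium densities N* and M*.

Setting both brackets to zero gives the nullclines N + 0.318M = 320 and 0.471N + M = 333.
Substituting M = 333 - 0.471N into the first: N(1 - 0.318·0.471) = 320 - 0.318·333.
So N* = 214/0.85 = 252, and then M* = 333 - 0.471·252 = 214.

N* ≈ 252, M* ≈ 214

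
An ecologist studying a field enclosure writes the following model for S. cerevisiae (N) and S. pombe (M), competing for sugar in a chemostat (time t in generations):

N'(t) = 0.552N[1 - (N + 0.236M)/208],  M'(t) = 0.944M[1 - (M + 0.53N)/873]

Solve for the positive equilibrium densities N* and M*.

N* ≈ 2.25, M* ≈ 872

Setting both brackets to zero gives the nullclines N + 0.236M = 208 and 0.53N + M = 873.
Substituting M = 873 - 0.53N into the first: N(1 - 0.236·0.53) = 208 - 0.236·873.
So N* = 1.97/0.875 = 2.25, and then M* = 873 - 0.53·2.25 = 872.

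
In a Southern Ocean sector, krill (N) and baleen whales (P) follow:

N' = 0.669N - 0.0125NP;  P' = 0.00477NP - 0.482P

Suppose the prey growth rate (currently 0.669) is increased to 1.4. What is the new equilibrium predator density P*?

P* ≈ 112

At the interior fixed point, setting dN/dt = 0 with N > 0 fixes P* = (prey growth rate)/(NP coefficient) — independent of the other coefficients.
With the change, P* = 1.4/0.0125 = 112; it rises from 53.5.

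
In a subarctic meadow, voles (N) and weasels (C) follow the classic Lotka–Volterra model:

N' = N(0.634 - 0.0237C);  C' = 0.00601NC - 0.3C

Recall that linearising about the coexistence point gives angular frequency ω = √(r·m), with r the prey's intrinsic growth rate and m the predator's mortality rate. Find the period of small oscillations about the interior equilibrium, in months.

Here r = 0.634 and m = 0.3, so r·m = 0.19.
ω = √0.19 = 0.436 per month, hence T = 2π/ω ≈ 14.4 months.

T ≈ 14.4 months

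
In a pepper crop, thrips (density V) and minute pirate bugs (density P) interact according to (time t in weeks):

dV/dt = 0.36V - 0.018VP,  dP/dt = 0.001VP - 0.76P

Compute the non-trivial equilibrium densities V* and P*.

V* ≈ 760, P* ≈ 20

Set dP/dt = 0 with P > 0: 0.001V - 0.76 = 0, so V* = 0.76/0.001 = 760.
Set dV/dt = 0 with V > 0: 0.36 - 0.018P = 0, so P* = 0.36/0.018 = 20.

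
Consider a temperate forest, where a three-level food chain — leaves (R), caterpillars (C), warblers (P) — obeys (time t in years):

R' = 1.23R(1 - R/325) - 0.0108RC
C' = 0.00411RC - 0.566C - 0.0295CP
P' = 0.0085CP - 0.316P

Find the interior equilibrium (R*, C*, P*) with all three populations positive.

R* ≈ 219, C* ≈ 37.2, P* ≈ 11.3

From dP/dt = 0: 0.0085C* = 0.316, so C* = 37.2.
From dR/dt = 0: 1.23(1 - R*/325) = 0.0108·37.2, giving R* = 325·(1 - 0.326) = 219.
From dC/dt = 0: 0.00411·219 - 0.566 = 0.0295P*, so P* = 0.334/0.0295 = 11.3.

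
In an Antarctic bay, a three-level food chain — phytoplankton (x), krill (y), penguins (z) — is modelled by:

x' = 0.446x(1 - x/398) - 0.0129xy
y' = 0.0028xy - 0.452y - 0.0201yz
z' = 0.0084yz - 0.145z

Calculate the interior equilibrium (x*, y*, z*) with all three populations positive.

From dz/dt = 0: 0.0084y* = 0.145, so y* = 17.3.
From dx/dt = 0: 0.446(1 - x*/398) = 0.0129·17.3, giving x* = 398·(1 - 0.499) = 199.
From dy/dt = 0: 0.0028·199 - 0.452 = 0.0201z*, so z* = 0.106/0.0201 = 5.27.

x* ≈ 199, y* ≈ 17.3, z* ≈ 5.27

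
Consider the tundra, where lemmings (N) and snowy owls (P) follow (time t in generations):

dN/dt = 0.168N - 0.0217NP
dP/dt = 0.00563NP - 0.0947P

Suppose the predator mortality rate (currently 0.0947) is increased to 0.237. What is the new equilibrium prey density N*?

N* ≈ 42.1

At the interior fixed point, setting dP/dt = 0 with P > 0 fixes N* = (predator death rate)/(NP coefficient) — independent of the other coefficients.
With the change, N* = 0.237/0.00563 = 42.1; it rises from 16.8.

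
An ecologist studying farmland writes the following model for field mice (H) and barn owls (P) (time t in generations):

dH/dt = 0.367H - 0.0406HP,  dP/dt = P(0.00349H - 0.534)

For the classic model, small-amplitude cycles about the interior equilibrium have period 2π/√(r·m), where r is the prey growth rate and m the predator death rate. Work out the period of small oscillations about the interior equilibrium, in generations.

Here r = 0.367 and m = 0.534, so r·m = 0.196.
ω = √0.196 = 0.443 per generation, hence T = 2π/ω ≈ 14.2 generations.

T ≈ 14.2 generations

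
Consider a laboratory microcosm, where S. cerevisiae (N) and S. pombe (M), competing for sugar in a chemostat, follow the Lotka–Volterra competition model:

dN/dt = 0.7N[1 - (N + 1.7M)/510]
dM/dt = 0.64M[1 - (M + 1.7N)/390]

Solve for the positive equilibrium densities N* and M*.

N* ≈ 81, M* ≈ 252

Setting both brackets to zero gives the nullclines N + 1.7M = 510 and 1.7N + M = 390.
Substituting M = 390 - 1.7N into the first: N(1 - 1.7·1.7) = 510 - 1.7·390.
So N* = -153/-1.89 = 81, and then M* = 390 - 1.7·81 = 252.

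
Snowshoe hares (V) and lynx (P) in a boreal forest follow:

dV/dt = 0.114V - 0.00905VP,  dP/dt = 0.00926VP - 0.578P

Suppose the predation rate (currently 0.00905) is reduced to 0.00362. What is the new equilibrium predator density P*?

P* ≈ 31.5

At the interior fixed point, setting dV/dt = 0 with V > 0 fixes P* = (prey growth rate)/(VP coefficient) — independent of the other coefficients.
With the change, P* = 0.114/0.00362 = 31.5; it rises from 12.6.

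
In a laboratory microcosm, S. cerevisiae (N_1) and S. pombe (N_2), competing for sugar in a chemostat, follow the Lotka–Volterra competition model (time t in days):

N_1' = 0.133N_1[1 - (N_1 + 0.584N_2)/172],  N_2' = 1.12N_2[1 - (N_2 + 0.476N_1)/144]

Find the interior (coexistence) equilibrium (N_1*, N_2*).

N_1* ≈ 122, N_2* ≈ 86

Setting both brackets to zero gives the nullclines N_1 + 0.584N_2 = 172 and 0.476N_1 + N_2 = 144.
Substituting N_2 = 144 - 0.476N_1 into the first: N_1(1 - 0.584·0.476) = 172 - 0.584·144.
So N_1* = 87.9/0.722 = 122, and then N_2* = 144 - 0.476·122 = 86.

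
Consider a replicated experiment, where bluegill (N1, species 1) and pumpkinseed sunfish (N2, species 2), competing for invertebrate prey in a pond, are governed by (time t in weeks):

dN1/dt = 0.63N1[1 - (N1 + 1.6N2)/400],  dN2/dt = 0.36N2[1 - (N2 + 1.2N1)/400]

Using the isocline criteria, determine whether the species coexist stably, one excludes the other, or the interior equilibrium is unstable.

Compare the nullcline intercepts: K1/α12 = 400/1.6 = 250 < K2 = 400; K2/α21 = 400/1.2 = 333 < K1 = 400.
Since both are reversed, neither can invade when rare; the interior point is a saddle.

unstable coexistence (outcome depends on initial conditions)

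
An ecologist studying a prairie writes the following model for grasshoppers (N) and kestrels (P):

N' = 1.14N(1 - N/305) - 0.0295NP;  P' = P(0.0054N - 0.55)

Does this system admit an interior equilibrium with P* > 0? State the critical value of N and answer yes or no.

Threshold N = 102; K > 102, so yes, the predator persists.

The predator equation gives dP/dt > 0 only when N > 0.55/0.0054 = 102.
Without the predator, N → K = 305. Since 305 > 102, the predator can invade and persist.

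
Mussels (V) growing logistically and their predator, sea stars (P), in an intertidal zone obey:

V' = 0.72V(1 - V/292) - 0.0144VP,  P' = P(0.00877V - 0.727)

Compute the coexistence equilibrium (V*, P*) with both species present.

V* ≈ 82.9, P* ≈ 35.8

From dP/dt = 0 with P > 0: 0.00877V* = 0.727, so V* = 82.9.
Substitute into dV/dt = 0: 0.72(1 - 82.9/292) = 0.0144P*.
The bracket is 0.716, giving P* = 0.516/0.0144 = 35.8.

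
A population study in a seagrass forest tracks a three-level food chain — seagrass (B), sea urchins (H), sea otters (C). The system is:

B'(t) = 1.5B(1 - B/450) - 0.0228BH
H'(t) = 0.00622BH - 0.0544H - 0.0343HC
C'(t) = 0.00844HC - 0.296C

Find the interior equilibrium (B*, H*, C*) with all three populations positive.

From dC/dt = 0: 0.00844H* = 0.296, so H* = 35.1.
From dB/dt = 0: 1.5(1 - B*/450) = 0.0228·35.1, giving B* = 450·(1 - 0.533) = 210.
From dH/dt = 0: 0.00622·210 - 0.0544 = 0.0343C*, so C* = 1.25/0.0343 = 36.5.

B* ≈ 210, H* ≈ 35.1, C* ≈ 36.5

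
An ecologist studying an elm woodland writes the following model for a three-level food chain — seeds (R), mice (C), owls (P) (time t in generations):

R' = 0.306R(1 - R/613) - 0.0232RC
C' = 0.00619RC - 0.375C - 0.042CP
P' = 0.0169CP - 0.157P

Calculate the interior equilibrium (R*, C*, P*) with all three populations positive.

R* ≈ 181, C* ≈ 9.29, P* ≈ 17.8

From dP/dt = 0: 0.0169C* = 0.157, so C* = 9.29.
From dR/dt = 0: 0.306(1 - R*/613) = 0.0232·9.29, giving R* = 613·(1 - 0.704) = 181.
From dC/dt = 0: 0.00619·181 - 0.375 = 0.042P*, so P* = 0.747/0.042 = 17.8.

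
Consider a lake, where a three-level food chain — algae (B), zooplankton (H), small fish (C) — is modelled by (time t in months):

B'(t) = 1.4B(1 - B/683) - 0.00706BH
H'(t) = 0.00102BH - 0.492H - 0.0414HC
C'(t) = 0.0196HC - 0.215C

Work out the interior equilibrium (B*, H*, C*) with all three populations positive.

From dC/dt = 0: 0.0196H* = 0.215, so H* = 11.
From dB/dt = 0: 1.4(1 - B*/683) = 0.00706·11, giving B* = 683·(1 - 0.0553) = 645.
From dH/dt = 0: 0.00102·645 - 0.492 = 0.0414C*, so C* = 0.166/0.0414 = 4.01.

B* ≈ 645, H* ≈ 11, C* ≈ 4.01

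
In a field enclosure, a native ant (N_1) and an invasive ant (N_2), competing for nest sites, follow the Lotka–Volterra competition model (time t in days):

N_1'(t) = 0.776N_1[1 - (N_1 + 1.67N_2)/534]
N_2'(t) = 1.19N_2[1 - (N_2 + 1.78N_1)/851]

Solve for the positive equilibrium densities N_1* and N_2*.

Setting both brackets to zero gives the nullclines N_1 + 1.67N_2 = 534 and 1.78N_1 + N_2 = 851.
Substituting N_2 = 851 - 1.78N_1 into the first: N_1(1 - 1.67·1.78) = 534 - 1.67·851.
So N_1* = -887/-1.97 = 450, and then N_2* = 851 - 1.78·450 = 50.5.

N_1* ≈ 450, N_2* ≈ 50.5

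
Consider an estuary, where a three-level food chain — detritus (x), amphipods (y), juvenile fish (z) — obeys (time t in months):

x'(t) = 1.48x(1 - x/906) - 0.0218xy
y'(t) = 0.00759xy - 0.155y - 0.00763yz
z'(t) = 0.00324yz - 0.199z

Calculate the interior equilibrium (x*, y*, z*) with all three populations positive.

From dz/dt = 0: 0.00324y* = 0.199, so y* = 61.4.
From dx/dt = 0: 1.48(1 - x*/906) = 0.0218·61.4, giving x* = 906·(1 - 0.905) = 86.3.
From dy/dt = 0: 0.00759·86.3 - 0.155 = 0.00763z*, so z* = 0.5/0.00763 = 65.6.

x* ≈ 86.3, y* ≈ 61.4, z* ≈ 65.6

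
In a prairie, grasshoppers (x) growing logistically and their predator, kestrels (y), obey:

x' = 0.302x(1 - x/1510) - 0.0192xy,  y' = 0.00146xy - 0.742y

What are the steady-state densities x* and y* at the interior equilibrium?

x* ≈ 508, y* ≈ 10.4

From dy/dt = 0 with y > 0: 0.00146x* = 0.742, so x* = 508.
Substitute into dx/dt = 0: 0.302(1 - 508/1510) = 0.0192y*.
The bracket is 0.663, giving y* = 0.2/0.0192 = 10.4.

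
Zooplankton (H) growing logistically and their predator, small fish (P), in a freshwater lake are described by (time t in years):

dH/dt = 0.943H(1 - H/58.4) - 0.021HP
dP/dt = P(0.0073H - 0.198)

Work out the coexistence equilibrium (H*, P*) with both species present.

H* ≈ 27.1, P* ≈ 24

From dP/dt = 0 with P > 0: 0.0073H* = 0.198, so H* = 27.1.
Substitute into dH/dt = 0: 0.943(1 - 27.1/58.4) = 0.021P*.
The bracket is 0.536, giving P* = 0.505/0.021 = 24.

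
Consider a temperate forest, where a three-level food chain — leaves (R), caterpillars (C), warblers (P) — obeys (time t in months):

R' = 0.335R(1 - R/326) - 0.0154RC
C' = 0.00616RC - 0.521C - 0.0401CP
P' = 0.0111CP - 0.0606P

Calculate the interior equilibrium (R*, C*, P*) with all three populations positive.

R* ≈ 244, C* ≈ 5.46, P* ≈ 24.5

From dP/dt = 0: 0.0111C* = 0.0606, so C* = 5.46.
From dR/dt = 0: 0.335(1 - R*/326) = 0.0154·5.46, giving R* = 326·(1 - 0.251) = 244.
From dC/dt = 0: 0.00616·244 - 0.521 = 0.0401P*, so P* = 0.983/0.0401 = 24.5.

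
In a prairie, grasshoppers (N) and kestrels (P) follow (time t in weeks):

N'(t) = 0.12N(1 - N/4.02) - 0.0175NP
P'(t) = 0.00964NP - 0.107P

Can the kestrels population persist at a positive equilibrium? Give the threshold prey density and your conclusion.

The predator equation gives dP/dt > 0 only when N > 0.107/0.00964 = 11.1.
Without the predator, N → K = 4.02. Since 4.02 < 11.1, the predator cannot invade.

Threshold N = 11.1; K < 11.1, so no, the predator goes extinct.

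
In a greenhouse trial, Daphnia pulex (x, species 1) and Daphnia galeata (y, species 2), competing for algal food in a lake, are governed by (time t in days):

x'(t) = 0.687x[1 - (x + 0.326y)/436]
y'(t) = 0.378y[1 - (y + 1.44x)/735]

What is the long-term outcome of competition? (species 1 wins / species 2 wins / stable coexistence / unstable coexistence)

stable coexistence

Compare the nullcline intercepts: K1/α12 = 436/0.326 = 1340 > K2 = 735; K2/α21 = 735/1.44 = 510 > K1 = 436.
Since both inequalities hold, each species can invade when rare, so the interior equilibrium is stable.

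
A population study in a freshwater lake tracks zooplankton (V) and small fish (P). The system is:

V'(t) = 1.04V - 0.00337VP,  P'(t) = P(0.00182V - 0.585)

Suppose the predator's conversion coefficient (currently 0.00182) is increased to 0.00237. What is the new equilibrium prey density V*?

V* ≈ 247

At the interior fixed point, setting dP/dt = 0 with P > 0 fixes V* = (predator death rate)/(VP coefficient) — independent of the other coefficients.
With the change, V* = 0.585/0.00237 = 247; it falls from 321.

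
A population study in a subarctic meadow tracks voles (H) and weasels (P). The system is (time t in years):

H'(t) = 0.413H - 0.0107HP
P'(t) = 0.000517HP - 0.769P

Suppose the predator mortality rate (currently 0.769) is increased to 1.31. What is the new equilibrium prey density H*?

H* ≈ 2530

At the interior fixed point, setting dP/dt = 0 with P > 0 fixes H* = (predator death rate)/(HP coefficient) — independent of the other coefficients.
With the change, H* = 1.31/0.000517 = 2530; it rises from 1490.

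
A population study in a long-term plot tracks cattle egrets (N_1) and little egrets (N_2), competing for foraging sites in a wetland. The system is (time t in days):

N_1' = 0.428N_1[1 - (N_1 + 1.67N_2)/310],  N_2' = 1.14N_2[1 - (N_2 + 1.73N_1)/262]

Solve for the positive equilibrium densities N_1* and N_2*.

N_1* ≈ 67.5, N_2* ≈ 145

Setting both brackets to zero gives the nullclines N_1 + 1.67N_2 = 310 and 1.73N_1 + N_2 = 262.
Substituting N_2 = 262 - 1.73N_1 into the first: N_1(1 - 1.67·1.73) = 310 - 1.67·262.
So N_1* = -128/-1.89 = 67.5, and then N_2* = 262 - 1.73·67.5 = 145.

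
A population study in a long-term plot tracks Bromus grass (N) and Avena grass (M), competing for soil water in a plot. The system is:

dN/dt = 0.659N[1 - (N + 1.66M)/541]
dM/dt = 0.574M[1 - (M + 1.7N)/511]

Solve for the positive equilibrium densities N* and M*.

Setting both brackets to zero gives the nullclines N + 1.66M = 541 and 1.7N + M = 511.
Substituting M = 511 - 1.7N into the first: N(1 - 1.66·1.7) = 541 - 1.66·511.
So N* = -307/-1.82 = 169, and then M* = 511 - 1.7·169 = 224.

N* ≈ 169, M* ≈ 224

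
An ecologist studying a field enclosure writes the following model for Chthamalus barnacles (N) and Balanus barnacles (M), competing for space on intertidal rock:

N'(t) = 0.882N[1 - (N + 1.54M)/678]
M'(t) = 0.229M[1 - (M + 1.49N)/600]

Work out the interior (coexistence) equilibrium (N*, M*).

Setting both brackets to zero gives the nullclines N + 1.54M = 678 and 1.49N + M = 600.
Substituting M = 600 - 1.49N into the first: N(1 - 1.54·1.49) = 678 - 1.54·600.
So N* = -246/-1.29 = 190, and then M* = 600 - 1.49·190 = 317.

N* ≈ 190, M* ≈ 317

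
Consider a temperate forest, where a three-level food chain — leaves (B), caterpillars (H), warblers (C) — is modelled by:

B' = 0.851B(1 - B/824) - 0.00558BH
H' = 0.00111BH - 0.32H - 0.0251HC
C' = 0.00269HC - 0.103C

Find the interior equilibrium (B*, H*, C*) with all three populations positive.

B* ≈ 617, H* ≈ 38.3, C* ≈ 14.5

From dC/dt = 0: 0.00269H* = 0.103, so H* = 38.3.
From dB/dt = 0: 0.851(1 - B*/824) = 0.00558·38.3, giving B* = 824·(1 - 0.251) = 617.
From dH/dt = 0: 0.00111·617 - 0.32 = 0.0251C*, so C* = 0.365/0.0251 = 14.5.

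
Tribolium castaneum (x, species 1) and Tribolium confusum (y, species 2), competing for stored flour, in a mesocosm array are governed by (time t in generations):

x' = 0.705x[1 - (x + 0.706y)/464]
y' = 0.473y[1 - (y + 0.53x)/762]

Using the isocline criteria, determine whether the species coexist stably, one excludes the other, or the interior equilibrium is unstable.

Compare the nullcline intercepts: K1/α12 = 464/0.706 = 657 < K2 = 762; K2/α21 = 762/0.53 = 1440 > K1 = 464.
Since the inequalities point opposite ways, species 2 can invade but species 1 cannot.

species 2 excludes species 1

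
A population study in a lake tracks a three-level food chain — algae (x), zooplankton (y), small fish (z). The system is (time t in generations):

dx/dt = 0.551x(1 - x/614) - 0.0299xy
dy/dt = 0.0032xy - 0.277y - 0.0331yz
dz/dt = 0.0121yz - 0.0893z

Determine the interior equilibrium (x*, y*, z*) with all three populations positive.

x* ≈ 368, y* ≈ 7.38, z* ≈ 27.2

From dz/dt = 0: 0.0121y* = 0.0893, so y* = 7.38.
From dx/dt = 0: 0.551(1 - x*/614) = 0.0299·7.38, giving x* = 614·(1 - 0.4) = 368.
From dy/dt = 0: 0.0032·368 - 0.277 = 0.0331z*, so z* = 0.901/0.0331 = 27.2.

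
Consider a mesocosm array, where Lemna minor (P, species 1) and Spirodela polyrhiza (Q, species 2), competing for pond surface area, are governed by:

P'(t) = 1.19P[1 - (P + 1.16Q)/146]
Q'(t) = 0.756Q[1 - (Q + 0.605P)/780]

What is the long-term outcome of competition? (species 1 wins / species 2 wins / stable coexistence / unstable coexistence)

Compare the nullcline intercepts: K1/α12 = 146/1.16 = 126 < K2 = 780; K2/α21 = 780/0.605 = 1290 > K1 = 146.
Since the inequalities point opposite ways, species 2 can invade but species 1 cannot.

species 2 excludes species 1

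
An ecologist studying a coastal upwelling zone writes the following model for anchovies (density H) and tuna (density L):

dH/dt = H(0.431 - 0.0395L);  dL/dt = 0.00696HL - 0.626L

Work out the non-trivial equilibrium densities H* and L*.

Set dL/dt = 0 with L > 0: 0.00696H - 0.626 = 0, so H* = 0.626/0.00696 = 89.9.
Set dH/dt = 0 with H > 0: 0.431 - 0.0395L = 0, so L* = 0.431/0.0395 = 10.9.

H* ≈ 89.9, L* ≈ 10.9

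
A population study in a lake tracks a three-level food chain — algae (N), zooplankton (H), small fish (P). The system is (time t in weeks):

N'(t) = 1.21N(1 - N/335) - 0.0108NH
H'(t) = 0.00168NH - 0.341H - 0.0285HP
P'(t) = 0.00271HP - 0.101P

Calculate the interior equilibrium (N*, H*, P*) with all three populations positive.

From dP/dt = 0: 0.00271H* = 0.101, so H* = 37.3.
From dN/dt = 0: 1.21(1 - N*/335) = 0.0108·37.3, giving N* = 335·(1 - 0.333) = 224.
From dH/dt = 0: 0.00168·224 - 0.341 = 0.0285P*, so P* = 0.0346/0.0285 = 1.21.

N* ≈ 224, H* ≈ 37.3, P* ≈ 1.21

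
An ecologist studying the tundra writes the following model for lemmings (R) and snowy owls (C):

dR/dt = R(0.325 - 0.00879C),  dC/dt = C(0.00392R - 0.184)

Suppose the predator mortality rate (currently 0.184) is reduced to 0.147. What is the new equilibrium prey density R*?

At the interior fixed point, setting dC/dt = 0 with C > 0 fixes R* = (predator death rate)/(RC coefficient) — independent of the other coefficients.
With the change, R* = 0.147/0.00392 = 37.5; it falls from 46.9.

R* ≈ 37.5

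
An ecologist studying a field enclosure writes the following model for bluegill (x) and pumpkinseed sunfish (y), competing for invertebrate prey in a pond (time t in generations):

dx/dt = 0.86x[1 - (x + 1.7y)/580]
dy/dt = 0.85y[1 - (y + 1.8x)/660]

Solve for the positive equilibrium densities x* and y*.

x* ≈ 263, y* ≈ 186

Setting both brackets to zero gives the nullclines x + 1.7y = 580 and 1.8x + y = 660.
Substituting y = 660 - 1.8x into the first: x(1 - 1.7·1.8) = 580 - 1.7·660.
So x* = -542/-2.06 = 263, and then y* = 660 - 1.8·263 = 186.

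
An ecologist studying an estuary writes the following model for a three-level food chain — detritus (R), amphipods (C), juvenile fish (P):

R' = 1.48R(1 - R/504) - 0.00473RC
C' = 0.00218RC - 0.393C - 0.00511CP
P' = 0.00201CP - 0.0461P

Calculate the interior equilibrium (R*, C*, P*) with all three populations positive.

R* ≈ 467, C* ≈ 22.9, P* ≈ 122

From dP/dt = 0: 0.00201C* = 0.0461, so C* = 22.9.
From dR/dt = 0: 1.48(1 - R*/504) = 0.00473·22.9, giving R* = 504·(1 - 0.0733) = 467.
From dC/dt = 0: 0.00218·467 - 0.393 = 0.00511P*, so P* = 0.625/0.00511 = 122.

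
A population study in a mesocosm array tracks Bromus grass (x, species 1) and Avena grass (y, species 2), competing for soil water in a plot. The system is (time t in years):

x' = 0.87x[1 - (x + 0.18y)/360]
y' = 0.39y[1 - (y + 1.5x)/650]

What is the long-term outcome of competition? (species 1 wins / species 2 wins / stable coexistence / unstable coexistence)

stable coexistence

Compare the nullcline intercepts: K1/α12 = 360/0.18 = 2000 > K2 = 650; K2/α21 = 650/1.5 = 433 > K1 = 360.
Since both inequalities hold, each species can invade when rare, so the interior equilibrium is stable.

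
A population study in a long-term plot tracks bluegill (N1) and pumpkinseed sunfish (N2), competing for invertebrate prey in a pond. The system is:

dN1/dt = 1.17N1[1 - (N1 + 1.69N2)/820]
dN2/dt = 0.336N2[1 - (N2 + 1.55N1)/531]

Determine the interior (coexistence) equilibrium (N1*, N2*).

Setting both brackets to zero gives the nullclines N1 + 1.69N2 = 820 and 1.55N1 + N2 = 531.
Substituting N2 = 531 - 1.55N1 into the first: N1(1 - 1.69·1.55) = 820 - 1.69·531.
So N1* = -77.4/-1.62 = 47.8, and then N2* = 531 - 1.55·47.8 = 457.

N1* ≈ 47.8, N2* ≈ 457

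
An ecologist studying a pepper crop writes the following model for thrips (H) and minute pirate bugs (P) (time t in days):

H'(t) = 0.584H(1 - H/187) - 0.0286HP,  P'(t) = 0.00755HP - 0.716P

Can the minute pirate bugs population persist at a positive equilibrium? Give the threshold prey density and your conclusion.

Threshold H = 94.8; K > 94.8, so yes, the predator persists.

The predator equation gives dP/dt > 0 only when H > 0.716/0.00755 = 94.8.
Without the predator, H → K = 187. Since 187 > 94.8, the predator can invade and persist.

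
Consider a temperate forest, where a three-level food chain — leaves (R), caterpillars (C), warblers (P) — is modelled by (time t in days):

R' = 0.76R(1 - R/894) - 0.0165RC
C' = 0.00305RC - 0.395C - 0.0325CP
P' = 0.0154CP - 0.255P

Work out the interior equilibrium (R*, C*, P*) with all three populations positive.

R* ≈ 573, C* ≈ 16.6, P* ≈ 41.6

From dP/dt = 0: 0.0154C* = 0.255, so C* = 16.6.
From dR/dt = 0: 0.76(1 - R*/894) = 0.0165·16.6, giving R* = 894·(1 - 0.359) = 573.
From dC/dt = 0: 0.00305·573 - 0.395 = 0.0325P*, so P* = 1.35/0.0325 = 41.6.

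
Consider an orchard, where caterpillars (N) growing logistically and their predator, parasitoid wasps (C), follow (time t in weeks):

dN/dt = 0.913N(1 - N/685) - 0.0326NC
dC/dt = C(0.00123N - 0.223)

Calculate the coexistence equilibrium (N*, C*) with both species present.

N* ≈ 181, C* ≈ 20.6

From dC/dt = 0 with C > 0: 0.00123N* = 0.223, so N* = 181.
Substitute into dN/dt = 0: 0.913(1 - 181/685) = 0.0326C*.
The bracket is 0.735, giving C* = 0.671/0.0326 = 20.6.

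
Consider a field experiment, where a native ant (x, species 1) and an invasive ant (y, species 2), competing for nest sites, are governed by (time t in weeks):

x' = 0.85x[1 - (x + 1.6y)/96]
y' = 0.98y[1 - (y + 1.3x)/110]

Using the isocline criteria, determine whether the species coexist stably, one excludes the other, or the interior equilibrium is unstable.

Compare the nullcline intercepts: K1/α12 = 96/1.6 = 60 < K2 = 110; K2/α21 = 110/1.3 = 84.6 < K1 = 96.
Since both are reversed, neither can invade when rare; the interior point is a saddle.

unstable coexistence (outcome depends on initial conditions)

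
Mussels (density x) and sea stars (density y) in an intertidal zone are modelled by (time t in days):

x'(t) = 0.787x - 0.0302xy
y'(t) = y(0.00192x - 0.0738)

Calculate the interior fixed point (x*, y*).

Set dy/dt = 0 with y > 0: 0.00192x - 0.0738 = 0, so x* = 0.0738/0.00192 = 38.4.
Set dx/dt = 0 with x > 0: 0.787 - 0.0302y = 0, so y* = 0.787/0.0302 = 26.1.

x* ≈ 38.4, y* ≈ 26.1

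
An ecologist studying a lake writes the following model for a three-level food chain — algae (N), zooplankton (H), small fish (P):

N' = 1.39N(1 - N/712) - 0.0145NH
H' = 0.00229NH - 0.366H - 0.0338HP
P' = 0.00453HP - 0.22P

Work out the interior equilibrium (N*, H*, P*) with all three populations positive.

From dP/dt = 0: 0.00453H* = 0.22, so H* = 48.6.
From dN/dt = 0: 1.39(1 - N*/712) = 0.0145·48.6, giving N* = 712·(1 - 0.507) = 351.
From dH/dt = 0: 0.00229·351 - 0.366 = 0.0338P*, so P* = 0.438/0.0338 = 13.

N* ≈ 351, H* ≈ 48.6, P* ≈ 13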